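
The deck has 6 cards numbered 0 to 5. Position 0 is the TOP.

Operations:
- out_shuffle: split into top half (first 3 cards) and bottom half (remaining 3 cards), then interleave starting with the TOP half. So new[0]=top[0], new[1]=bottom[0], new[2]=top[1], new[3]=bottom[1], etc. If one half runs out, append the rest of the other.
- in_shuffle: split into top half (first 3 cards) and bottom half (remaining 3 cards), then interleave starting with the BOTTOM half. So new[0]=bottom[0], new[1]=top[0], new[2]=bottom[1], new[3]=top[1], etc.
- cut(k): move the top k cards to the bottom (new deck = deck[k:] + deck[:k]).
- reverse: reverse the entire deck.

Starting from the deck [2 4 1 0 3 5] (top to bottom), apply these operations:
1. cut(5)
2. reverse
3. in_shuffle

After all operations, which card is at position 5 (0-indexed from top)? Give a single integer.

After op 1 (cut(5)): [5 2 4 1 0 3]
After op 2 (reverse): [3 0 1 4 2 5]
After op 3 (in_shuffle): [4 3 2 0 5 1]
Position 5: card 1.

Answer: 1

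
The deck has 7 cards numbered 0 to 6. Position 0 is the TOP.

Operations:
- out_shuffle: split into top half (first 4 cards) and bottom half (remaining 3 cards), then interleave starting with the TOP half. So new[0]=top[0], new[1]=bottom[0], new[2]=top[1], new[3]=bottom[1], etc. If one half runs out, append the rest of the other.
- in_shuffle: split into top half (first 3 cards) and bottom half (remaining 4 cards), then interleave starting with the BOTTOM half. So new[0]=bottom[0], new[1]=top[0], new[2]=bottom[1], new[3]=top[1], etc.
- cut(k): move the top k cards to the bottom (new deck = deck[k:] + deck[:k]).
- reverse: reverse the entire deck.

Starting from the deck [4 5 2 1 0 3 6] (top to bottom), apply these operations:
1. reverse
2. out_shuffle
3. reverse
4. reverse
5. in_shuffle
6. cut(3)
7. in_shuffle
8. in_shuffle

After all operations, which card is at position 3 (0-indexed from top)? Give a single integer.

After op 1 (reverse): [6 3 0 1 2 5 4]
After op 2 (out_shuffle): [6 2 3 5 0 4 1]
After op 3 (reverse): [1 4 0 5 3 2 6]
After op 4 (reverse): [6 2 3 5 0 4 1]
After op 5 (in_shuffle): [5 6 0 2 4 3 1]
After op 6 (cut(3)): [2 4 3 1 5 6 0]
After op 7 (in_shuffle): [1 2 5 4 6 3 0]
After op 8 (in_shuffle): [4 1 6 2 3 5 0]
Position 3: card 2.

Answer: 2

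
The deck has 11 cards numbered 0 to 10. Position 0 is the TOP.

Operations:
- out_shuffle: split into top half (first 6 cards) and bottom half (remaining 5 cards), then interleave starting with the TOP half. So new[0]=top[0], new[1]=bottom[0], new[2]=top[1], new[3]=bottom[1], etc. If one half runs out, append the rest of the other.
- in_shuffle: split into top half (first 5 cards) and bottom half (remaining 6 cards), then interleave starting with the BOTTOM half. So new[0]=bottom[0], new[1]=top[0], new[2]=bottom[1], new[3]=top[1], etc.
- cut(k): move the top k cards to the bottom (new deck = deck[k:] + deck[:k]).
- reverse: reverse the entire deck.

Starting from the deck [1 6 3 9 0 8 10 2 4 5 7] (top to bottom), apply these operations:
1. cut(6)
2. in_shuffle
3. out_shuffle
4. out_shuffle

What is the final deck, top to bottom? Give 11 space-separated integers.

Answer: 1 2 9 7 10 3 5 8 6 4 0

Derivation:
After op 1 (cut(6)): [10 2 4 5 7 1 6 3 9 0 8]
After op 2 (in_shuffle): [1 10 6 2 3 4 9 5 0 7 8]
After op 3 (out_shuffle): [1 9 10 5 6 0 2 7 3 8 4]
After op 4 (out_shuffle): [1 2 9 7 10 3 5 8 6 4 0]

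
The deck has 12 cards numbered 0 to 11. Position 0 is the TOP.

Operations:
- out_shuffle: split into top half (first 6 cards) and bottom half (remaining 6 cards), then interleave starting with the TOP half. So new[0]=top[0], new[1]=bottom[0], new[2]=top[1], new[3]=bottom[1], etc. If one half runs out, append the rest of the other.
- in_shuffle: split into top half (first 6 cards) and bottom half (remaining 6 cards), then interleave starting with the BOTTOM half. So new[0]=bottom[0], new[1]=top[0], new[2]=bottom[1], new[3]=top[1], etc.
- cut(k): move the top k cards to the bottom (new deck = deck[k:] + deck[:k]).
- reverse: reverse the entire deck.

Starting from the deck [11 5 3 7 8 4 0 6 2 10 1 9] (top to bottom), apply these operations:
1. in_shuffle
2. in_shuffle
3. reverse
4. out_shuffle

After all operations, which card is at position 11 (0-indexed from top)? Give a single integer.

After op 1 (in_shuffle): [0 11 6 5 2 3 10 7 1 8 9 4]
After op 2 (in_shuffle): [10 0 7 11 1 6 8 5 9 2 4 3]
After op 3 (reverse): [3 4 2 9 5 8 6 1 11 7 0 10]
After op 4 (out_shuffle): [3 6 4 1 2 11 9 7 5 0 8 10]
Position 11: card 10.

Answer: 10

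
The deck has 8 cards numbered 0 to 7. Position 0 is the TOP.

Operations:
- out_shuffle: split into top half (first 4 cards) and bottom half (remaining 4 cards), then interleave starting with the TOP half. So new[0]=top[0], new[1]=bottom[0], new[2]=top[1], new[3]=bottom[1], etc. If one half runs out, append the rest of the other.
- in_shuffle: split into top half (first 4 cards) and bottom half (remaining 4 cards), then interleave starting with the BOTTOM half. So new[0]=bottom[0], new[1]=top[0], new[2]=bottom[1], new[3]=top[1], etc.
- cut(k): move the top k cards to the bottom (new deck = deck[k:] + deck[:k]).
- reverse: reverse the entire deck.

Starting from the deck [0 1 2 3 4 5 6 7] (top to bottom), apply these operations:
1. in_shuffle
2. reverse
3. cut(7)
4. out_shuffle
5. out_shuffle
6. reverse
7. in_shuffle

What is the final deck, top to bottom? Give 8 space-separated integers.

After op 1 (in_shuffle): [4 0 5 1 6 2 7 3]
After op 2 (reverse): [3 7 2 6 1 5 0 4]
After op 3 (cut(7)): [4 3 7 2 6 1 5 0]
After op 4 (out_shuffle): [4 6 3 1 7 5 2 0]
After op 5 (out_shuffle): [4 7 6 5 3 2 1 0]
After op 6 (reverse): [0 1 2 3 5 6 7 4]
After op 7 (in_shuffle): [5 0 6 1 7 2 4 3]

Answer: 5 0 6 1 7 2 4 3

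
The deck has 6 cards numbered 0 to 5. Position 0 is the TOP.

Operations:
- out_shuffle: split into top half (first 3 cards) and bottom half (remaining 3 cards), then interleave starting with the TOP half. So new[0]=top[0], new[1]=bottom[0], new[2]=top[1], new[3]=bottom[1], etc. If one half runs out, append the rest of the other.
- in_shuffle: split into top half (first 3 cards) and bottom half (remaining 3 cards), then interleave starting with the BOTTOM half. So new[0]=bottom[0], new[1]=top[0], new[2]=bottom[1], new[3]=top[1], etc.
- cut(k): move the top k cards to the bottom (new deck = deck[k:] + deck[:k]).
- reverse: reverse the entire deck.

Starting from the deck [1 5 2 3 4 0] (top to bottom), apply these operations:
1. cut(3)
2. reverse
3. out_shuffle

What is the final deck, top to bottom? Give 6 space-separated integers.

After op 1 (cut(3)): [3 4 0 1 5 2]
After op 2 (reverse): [2 5 1 0 4 3]
After op 3 (out_shuffle): [2 0 5 4 1 3]

Answer: 2 0 5 4 1 3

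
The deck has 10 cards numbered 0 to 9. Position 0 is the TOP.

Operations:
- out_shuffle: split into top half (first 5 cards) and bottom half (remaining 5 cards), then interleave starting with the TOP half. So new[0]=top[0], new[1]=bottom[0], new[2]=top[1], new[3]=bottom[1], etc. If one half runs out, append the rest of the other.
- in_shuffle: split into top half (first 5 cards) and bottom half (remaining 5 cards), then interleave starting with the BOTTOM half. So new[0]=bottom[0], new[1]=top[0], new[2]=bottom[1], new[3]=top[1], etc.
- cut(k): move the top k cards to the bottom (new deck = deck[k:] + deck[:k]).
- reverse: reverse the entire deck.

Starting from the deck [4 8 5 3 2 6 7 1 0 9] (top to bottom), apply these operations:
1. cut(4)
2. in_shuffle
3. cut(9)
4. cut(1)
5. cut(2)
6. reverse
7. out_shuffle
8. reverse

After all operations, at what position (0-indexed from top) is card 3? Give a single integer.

After op 1 (cut(4)): [2 6 7 1 0 9 4 8 5 3]
After op 2 (in_shuffle): [9 2 4 6 8 7 5 1 3 0]
After op 3 (cut(9)): [0 9 2 4 6 8 7 5 1 3]
After op 4 (cut(1)): [9 2 4 6 8 7 5 1 3 0]
After op 5 (cut(2)): [4 6 8 7 5 1 3 0 9 2]
After op 6 (reverse): [2 9 0 3 1 5 7 8 6 4]
After op 7 (out_shuffle): [2 5 9 7 0 8 3 6 1 4]
After op 8 (reverse): [4 1 6 3 8 0 7 9 5 2]
Card 3 is at position 3.

Answer: 3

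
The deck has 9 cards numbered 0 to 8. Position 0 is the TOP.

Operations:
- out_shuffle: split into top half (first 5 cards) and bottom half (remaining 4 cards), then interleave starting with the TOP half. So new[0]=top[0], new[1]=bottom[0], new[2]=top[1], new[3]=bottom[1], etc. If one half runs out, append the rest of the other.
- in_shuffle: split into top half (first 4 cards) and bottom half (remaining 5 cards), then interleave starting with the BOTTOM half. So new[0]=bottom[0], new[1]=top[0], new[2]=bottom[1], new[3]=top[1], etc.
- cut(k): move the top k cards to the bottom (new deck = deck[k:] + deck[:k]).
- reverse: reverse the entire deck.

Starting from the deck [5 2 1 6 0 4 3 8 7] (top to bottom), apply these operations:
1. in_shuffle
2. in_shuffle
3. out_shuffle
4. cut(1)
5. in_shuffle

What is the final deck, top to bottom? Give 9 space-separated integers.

After op 1 (in_shuffle): [0 5 4 2 3 1 8 6 7]
After op 2 (in_shuffle): [3 0 1 5 8 4 6 2 7]
After op 3 (out_shuffle): [3 4 0 6 1 2 5 7 8]
After op 4 (cut(1)): [4 0 6 1 2 5 7 8 3]
After op 5 (in_shuffle): [2 4 5 0 7 6 8 1 3]

Answer: 2 4 5 0 7 6 8 1 3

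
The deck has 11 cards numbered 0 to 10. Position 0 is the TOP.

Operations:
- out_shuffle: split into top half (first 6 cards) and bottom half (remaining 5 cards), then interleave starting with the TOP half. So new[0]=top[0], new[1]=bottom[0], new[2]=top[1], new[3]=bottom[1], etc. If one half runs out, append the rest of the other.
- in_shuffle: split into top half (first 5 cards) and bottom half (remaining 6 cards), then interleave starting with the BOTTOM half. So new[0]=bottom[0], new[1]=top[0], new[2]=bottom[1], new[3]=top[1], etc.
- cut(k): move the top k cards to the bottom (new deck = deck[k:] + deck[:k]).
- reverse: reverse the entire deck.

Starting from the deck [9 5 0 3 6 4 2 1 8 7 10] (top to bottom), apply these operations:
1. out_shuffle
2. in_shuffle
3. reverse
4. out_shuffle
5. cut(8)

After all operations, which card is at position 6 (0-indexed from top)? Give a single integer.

Answer: 2

Derivation:
After op 1 (out_shuffle): [9 2 5 1 0 8 3 7 6 10 4]
After op 2 (in_shuffle): [8 9 3 2 7 5 6 1 10 0 4]
After op 3 (reverse): [4 0 10 1 6 5 7 2 3 9 8]
After op 4 (out_shuffle): [4 7 0 2 10 3 1 9 6 8 5]
After op 5 (cut(8)): [6 8 5 4 7 0 2 10 3 1 9]
Position 6: card 2.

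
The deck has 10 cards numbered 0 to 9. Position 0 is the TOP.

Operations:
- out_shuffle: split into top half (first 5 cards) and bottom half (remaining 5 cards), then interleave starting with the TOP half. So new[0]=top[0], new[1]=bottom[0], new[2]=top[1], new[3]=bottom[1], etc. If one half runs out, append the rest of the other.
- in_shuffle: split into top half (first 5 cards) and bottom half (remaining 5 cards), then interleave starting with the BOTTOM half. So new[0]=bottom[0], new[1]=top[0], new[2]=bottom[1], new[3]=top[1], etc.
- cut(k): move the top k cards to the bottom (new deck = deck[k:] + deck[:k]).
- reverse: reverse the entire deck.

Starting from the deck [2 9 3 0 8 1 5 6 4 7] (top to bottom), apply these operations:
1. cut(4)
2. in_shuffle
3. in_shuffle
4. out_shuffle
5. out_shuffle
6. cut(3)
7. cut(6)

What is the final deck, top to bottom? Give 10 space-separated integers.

After op 1 (cut(4)): [8 1 5 6 4 7 2 9 3 0]
After op 2 (in_shuffle): [7 8 2 1 9 5 3 6 0 4]
After op 3 (in_shuffle): [5 7 3 8 6 2 0 1 4 9]
After op 4 (out_shuffle): [5 2 7 0 3 1 8 4 6 9]
After op 5 (out_shuffle): [5 1 2 8 7 4 0 6 3 9]
After op 6 (cut(3)): [8 7 4 0 6 3 9 5 1 2]
After op 7 (cut(6)): [9 5 1 2 8 7 4 0 6 3]

Answer: 9 5 1 2 8 7 4 0 6 3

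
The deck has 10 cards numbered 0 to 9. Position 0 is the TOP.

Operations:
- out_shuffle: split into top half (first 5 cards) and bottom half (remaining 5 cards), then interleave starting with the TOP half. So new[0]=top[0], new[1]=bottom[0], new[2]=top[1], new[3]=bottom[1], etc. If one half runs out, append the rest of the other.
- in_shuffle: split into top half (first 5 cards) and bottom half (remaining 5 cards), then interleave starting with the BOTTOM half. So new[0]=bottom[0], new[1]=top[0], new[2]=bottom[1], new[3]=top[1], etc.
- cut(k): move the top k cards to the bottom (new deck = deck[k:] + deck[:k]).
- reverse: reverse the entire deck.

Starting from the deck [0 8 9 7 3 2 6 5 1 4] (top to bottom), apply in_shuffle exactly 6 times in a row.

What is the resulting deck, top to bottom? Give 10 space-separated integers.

Answer: 3 4 7 1 9 5 8 6 0 2

Derivation:
After op 1 (in_shuffle): [2 0 6 8 5 9 1 7 4 3]
After op 2 (in_shuffle): [9 2 1 0 7 6 4 8 3 5]
After op 3 (in_shuffle): [6 9 4 2 8 1 3 0 5 7]
After op 4 (in_shuffle): [1 6 3 9 0 4 5 2 7 8]
After op 5 (in_shuffle): [4 1 5 6 2 3 7 9 8 0]
After op 6 (in_shuffle): [3 4 7 1 9 5 8 6 0 2]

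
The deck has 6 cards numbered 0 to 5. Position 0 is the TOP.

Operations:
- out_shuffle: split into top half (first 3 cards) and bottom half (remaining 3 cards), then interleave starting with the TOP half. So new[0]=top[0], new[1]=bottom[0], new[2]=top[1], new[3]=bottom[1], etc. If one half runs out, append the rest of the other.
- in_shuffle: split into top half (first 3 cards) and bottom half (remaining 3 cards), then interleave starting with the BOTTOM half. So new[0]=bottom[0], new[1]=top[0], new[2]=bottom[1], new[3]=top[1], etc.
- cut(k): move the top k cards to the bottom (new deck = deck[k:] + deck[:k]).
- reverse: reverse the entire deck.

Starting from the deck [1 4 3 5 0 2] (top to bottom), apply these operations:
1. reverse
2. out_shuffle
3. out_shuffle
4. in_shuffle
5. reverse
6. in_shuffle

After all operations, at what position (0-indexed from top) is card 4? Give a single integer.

Answer: 5

Derivation:
After op 1 (reverse): [2 0 5 3 4 1]
After op 2 (out_shuffle): [2 3 0 4 5 1]
After op 3 (out_shuffle): [2 4 3 5 0 1]
After op 4 (in_shuffle): [5 2 0 4 1 3]
After op 5 (reverse): [3 1 4 0 2 5]
After op 6 (in_shuffle): [0 3 2 1 5 4]
Card 4 is at position 5.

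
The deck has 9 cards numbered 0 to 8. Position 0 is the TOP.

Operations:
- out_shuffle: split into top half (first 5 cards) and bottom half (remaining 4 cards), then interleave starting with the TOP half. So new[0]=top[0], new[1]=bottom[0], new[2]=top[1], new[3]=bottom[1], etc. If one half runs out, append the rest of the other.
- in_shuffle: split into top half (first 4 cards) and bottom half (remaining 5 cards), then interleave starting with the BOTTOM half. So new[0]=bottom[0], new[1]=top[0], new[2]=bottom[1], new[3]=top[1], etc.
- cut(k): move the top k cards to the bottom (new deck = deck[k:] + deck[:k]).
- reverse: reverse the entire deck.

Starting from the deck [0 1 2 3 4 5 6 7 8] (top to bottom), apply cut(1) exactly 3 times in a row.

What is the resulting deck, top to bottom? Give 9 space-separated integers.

Answer: 3 4 5 6 7 8 0 1 2

Derivation:
After op 1 (cut(1)): [1 2 3 4 5 6 7 8 0]
After op 2 (cut(1)): [2 3 4 5 6 7 8 0 1]
After op 3 (cut(1)): [3 4 5 6 7 8 0 1 2]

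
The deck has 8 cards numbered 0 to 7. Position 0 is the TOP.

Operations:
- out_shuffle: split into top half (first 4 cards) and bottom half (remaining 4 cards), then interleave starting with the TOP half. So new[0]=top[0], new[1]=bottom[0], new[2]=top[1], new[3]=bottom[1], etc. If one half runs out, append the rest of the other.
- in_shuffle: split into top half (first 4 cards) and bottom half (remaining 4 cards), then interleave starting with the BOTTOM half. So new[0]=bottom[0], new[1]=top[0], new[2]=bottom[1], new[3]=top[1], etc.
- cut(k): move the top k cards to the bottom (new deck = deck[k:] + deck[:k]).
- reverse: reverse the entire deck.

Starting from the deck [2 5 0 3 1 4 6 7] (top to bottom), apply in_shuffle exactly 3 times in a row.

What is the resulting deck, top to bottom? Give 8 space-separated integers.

After op 1 (in_shuffle): [1 2 4 5 6 0 7 3]
After op 2 (in_shuffle): [6 1 0 2 7 4 3 5]
After op 3 (in_shuffle): [7 6 4 1 3 0 5 2]

Answer: 7 6 4 1 3 0 5 2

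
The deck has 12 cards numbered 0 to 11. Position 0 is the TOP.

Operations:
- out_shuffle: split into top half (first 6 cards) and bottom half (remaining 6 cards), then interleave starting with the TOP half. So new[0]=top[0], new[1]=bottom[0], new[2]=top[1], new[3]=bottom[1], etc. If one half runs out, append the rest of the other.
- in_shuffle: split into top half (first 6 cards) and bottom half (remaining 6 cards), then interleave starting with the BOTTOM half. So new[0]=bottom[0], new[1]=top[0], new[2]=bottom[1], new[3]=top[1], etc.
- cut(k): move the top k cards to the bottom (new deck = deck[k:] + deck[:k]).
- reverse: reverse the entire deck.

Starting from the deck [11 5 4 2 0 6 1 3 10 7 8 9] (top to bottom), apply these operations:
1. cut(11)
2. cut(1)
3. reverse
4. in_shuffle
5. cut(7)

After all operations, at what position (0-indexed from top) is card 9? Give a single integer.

Answer: 6

Derivation:
After op 1 (cut(11)): [9 11 5 4 2 0 6 1 3 10 7 8]
After op 2 (cut(1)): [11 5 4 2 0 6 1 3 10 7 8 9]
After op 3 (reverse): [9 8 7 10 3 1 6 0 2 4 5 11]
After op 4 (in_shuffle): [6 9 0 8 2 7 4 10 5 3 11 1]
After op 5 (cut(7)): [10 5 3 11 1 6 9 0 8 2 7 4]
Card 9 is at position 6.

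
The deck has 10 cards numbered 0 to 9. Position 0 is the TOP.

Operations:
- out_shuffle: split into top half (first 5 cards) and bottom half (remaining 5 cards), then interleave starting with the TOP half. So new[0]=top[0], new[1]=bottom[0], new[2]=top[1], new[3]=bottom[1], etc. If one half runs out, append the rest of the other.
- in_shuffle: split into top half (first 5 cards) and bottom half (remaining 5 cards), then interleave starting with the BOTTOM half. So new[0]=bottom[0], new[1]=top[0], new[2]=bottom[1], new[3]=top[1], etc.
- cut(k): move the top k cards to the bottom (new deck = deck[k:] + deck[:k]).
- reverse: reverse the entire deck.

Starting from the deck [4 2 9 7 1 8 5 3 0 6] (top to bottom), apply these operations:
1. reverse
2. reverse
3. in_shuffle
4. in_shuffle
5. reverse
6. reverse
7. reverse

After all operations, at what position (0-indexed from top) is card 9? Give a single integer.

After op 1 (reverse): [6 0 3 5 8 1 7 9 2 4]
After op 2 (reverse): [4 2 9 7 1 8 5 3 0 6]
After op 3 (in_shuffle): [8 4 5 2 3 9 0 7 6 1]
After op 4 (in_shuffle): [9 8 0 4 7 5 6 2 1 3]
After op 5 (reverse): [3 1 2 6 5 7 4 0 8 9]
After op 6 (reverse): [9 8 0 4 7 5 6 2 1 3]
After op 7 (reverse): [3 1 2 6 5 7 4 0 8 9]
Card 9 is at position 9.

Answer: 9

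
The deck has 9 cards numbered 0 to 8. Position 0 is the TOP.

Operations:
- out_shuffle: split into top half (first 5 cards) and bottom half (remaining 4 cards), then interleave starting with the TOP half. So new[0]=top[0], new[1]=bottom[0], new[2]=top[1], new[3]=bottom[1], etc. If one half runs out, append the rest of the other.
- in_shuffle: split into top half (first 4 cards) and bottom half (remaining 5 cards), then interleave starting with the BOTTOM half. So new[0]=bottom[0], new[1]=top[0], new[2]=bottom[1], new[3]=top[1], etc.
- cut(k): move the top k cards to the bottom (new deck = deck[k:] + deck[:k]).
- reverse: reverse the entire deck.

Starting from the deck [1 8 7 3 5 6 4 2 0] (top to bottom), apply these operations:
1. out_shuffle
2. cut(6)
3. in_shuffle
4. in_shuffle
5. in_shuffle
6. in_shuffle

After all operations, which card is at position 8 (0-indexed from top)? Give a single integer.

Answer: 2

Derivation:
After op 1 (out_shuffle): [1 6 8 4 7 2 3 0 5]
After op 2 (cut(6)): [3 0 5 1 6 8 4 7 2]
After op 3 (in_shuffle): [6 3 8 0 4 5 7 1 2]
After op 4 (in_shuffle): [4 6 5 3 7 8 1 0 2]
After op 5 (in_shuffle): [7 4 8 6 1 5 0 3 2]
After op 6 (in_shuffle): [1 7 5 4 0 8 3 6 2]
Position 8: card 2.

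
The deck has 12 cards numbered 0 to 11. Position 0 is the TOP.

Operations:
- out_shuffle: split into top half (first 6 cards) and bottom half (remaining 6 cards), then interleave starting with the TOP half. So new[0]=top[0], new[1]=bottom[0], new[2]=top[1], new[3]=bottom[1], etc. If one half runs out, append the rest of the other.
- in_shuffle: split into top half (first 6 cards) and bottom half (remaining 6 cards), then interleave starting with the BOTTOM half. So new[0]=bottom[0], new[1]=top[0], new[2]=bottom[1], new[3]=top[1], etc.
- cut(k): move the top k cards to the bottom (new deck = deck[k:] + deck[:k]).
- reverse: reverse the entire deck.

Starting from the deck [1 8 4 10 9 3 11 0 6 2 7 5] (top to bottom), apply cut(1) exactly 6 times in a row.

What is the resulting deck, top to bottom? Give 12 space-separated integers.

After op 1 (cut(1)): [8 4 10 9 3 11 0 6 2 7 5 1]
After op 2 (cut(1)): [4 10 9 3 11 0 6 2 7 5 1 8]
After op 3 (cut(1)): [10 9 3 11 0 6 2 7 5 1 8 4]
After op 4 (cut(1)): [9 3 11 0 6 2 7 5 1 8 4 10]
After op 5 (cut(1)): [3 11 0 6 2 7 5 1 8 4 10 9]
After op 6 (cut(1)): [11 0 6 2 7 5 1 8 4 10 9 3]

Answer: 11 0 6 2 7 5 1 8 4 10 9 3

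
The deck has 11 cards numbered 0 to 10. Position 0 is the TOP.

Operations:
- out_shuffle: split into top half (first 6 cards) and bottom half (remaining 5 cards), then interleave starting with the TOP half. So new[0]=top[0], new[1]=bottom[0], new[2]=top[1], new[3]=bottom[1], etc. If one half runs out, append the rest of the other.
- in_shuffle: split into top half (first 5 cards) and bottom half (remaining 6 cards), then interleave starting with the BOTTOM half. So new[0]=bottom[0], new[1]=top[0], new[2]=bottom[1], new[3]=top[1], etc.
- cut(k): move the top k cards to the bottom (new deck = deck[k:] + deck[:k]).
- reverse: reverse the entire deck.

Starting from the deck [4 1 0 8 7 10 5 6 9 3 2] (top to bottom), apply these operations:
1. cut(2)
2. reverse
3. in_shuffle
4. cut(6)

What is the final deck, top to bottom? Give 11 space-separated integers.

Answer: 7 3 8 9 0 6 1 5 4 10 2

Derivation:
After op 1 (cut(2)): [0 8 7 10 5 6 9 3 2 4 1]
After op 2 (reverse): [1 4 2 3 9 6 5 10 7 8 0]
After op 3 (in_shuffle): [6 1 5 4 10 2 7 3 8 9 0]
After op 4 (cut(6)): [7 3 8 9 0 6 1 5 4 10 2]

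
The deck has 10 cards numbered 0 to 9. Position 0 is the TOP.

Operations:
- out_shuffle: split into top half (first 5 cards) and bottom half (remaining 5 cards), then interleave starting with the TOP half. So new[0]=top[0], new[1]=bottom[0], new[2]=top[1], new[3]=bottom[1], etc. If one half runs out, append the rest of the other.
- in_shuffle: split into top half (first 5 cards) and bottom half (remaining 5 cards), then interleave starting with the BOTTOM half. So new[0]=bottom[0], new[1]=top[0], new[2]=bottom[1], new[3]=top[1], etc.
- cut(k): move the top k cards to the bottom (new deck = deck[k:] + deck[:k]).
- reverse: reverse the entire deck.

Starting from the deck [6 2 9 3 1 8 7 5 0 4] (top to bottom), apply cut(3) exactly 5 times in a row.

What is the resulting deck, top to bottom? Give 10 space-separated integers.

After op 1 (cut(3)): [3 1 8 7 5 0 4 6 2 9]
After op 2 (cut(3)): [7 5 0 4 6 2 9 3 1 8]
After op 3 (cut(3)): [4 6 2 9 3 1 8 7 5 0]
After op 4 (cut(3)): [9 3 1 8 7 5 0 4 6 2]
After op 5 (cut(3)): [8 7 5 0 4 6 2 9 3 1]

Answer: 8 7 5 0 4 6 2 9 3 1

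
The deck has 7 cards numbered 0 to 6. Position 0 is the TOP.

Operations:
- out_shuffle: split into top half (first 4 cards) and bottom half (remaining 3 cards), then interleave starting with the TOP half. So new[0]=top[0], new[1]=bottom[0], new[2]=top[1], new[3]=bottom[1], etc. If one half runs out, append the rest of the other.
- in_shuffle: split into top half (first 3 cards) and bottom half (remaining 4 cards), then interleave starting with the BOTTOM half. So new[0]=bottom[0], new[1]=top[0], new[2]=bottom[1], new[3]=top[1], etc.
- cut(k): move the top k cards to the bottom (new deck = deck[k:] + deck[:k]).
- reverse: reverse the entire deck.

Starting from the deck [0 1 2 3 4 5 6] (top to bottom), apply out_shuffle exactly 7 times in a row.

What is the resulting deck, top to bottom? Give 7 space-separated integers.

Answer: 0 4 1 5 2 6 3

Derivation:
After op 1 (out_shuffle): [0 4 1 5 2 6 3]
After op 2 (out_shuffle): [0 2 4 6 1 3 5]
After op 3 (out_shuffle): [0 1 2 3 4 5 6]
After op 4 (out_shuffle): [0 4 1 5 2 6 3]
After op 5 (out_shuffle): [0 2 4 6 1 3 5]
After op 6 (out_shuffle): [0 1 2 3 4 5 6]
After op 7 (out_shuffle): [0 4 1 5 2 6 3]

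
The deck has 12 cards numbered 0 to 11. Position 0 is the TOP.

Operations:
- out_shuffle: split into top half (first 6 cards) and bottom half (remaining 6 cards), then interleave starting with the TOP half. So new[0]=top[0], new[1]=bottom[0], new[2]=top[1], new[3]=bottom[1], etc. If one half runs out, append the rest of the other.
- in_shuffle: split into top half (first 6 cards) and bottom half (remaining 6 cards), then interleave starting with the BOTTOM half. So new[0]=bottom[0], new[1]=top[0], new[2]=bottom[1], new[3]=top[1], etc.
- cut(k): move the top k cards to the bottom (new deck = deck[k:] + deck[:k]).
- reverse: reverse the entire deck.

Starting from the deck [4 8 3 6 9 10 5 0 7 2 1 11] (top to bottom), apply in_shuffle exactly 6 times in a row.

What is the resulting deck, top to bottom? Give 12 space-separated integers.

Answer: 11 1 2 7 0 5 10 9 6 3 8 4

Derivation:
After op 1 (in_shuffle): [5 4 0 8 7 3 2 6 1 9 11 10]
After op 2 (in_shuffle): [2 5 6 4 1 0 9 8 11 7 10 3]
After op 3 (in_shuffle): [9 2 8 5 11 6 7 4 10 1 3 0]
After op 4 (in_shuffle): [7 9 4 2 10 8 1 5 3 11 0 6]
After op 5 (in_shuffle): [1 7 5 9 3 4 11 2 0 10 6 8]
After op 6 (in_shuffle): [11 1 2 7 0 5 10 9 6 3 8 4]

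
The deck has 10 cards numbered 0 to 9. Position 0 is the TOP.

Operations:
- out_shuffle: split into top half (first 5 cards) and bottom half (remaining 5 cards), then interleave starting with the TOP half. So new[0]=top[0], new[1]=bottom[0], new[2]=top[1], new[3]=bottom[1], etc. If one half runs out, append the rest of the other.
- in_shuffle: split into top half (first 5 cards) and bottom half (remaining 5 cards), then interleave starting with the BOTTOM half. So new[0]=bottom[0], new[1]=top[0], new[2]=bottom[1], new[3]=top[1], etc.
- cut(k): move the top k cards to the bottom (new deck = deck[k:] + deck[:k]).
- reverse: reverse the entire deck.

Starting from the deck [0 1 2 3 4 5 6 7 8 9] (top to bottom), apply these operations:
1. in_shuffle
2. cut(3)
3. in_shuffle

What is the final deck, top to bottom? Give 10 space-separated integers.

After op 1 (in_shuffle): [5 0 6 1 7 2 8 3 9 4]
After op 2 (cut(3)): [1 7 2 8 3 9 4 5 0 6]
After op 3 (in_shuffle): [9 1 4 7 5 2 0 8 6 3]

Answer: 9 1 4 7 5 2 0 8 6 3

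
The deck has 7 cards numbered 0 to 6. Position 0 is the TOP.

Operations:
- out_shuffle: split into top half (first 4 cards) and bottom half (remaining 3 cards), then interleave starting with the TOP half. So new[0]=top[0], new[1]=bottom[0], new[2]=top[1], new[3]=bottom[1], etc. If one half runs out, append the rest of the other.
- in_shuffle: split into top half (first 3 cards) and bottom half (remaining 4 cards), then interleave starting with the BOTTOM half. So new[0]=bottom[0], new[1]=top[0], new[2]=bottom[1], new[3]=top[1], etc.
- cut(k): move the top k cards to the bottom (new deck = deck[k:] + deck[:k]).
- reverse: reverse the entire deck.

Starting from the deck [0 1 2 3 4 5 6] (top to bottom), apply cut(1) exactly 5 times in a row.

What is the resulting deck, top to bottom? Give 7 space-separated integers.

After op 1 (cut(1)): [1 2 3 4 5 6 0]
After op 2 (cut(1)): [2 3 4 5 6 0 1]
After op 3 (cut(1)): [3 4 5 6 0 1 2]
After op 4 (cut(1)): [4 5 6 0 1 2 3]
After op 5 (cut(1)): [5 6 0 1 2 3 4]

Answer: 5 6 0 1 2 3 4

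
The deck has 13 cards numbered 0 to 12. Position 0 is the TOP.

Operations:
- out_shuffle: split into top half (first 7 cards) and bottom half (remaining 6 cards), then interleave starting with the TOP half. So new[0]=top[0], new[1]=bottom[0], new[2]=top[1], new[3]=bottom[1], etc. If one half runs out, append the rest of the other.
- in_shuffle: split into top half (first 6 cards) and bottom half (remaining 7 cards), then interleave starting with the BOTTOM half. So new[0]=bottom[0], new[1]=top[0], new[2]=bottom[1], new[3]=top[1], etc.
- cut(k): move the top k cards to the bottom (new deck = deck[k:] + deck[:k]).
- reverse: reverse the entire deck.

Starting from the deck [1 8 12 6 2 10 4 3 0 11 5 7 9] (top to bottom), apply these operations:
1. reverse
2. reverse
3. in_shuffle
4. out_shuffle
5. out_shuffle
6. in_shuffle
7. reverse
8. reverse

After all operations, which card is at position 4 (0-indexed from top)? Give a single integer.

After op 1 (reverse): [9 7 5 11 0 3 4 10 2 6 12 8 1]
After op 2 (reverse): [1 8 12 6 2 10 4 3 0 11 5 7 9]
After op 3 (in_shuffle): [4 1 3 8 0 12 11 6 5 2 7 10 9]
After op 4 (out_shuffle): [4 6 1 5 3 2 8 7 0 10 12 9 11]
After op 5 (out_shuffle): [4 7 6 0 1 10 5 12 3 9 2 11 8]
After op 6 (in_shuffle): [5 4 12 7 3 6 9 0 2 1 11 10 8]
After op 7 (reverse): [8 10 11 1 2 0 9 6 3 7 12 4 5]
After op 8 (reverse): [5 4 12 7 3 6 9 0 2 1 11 10 8]
Position 4: card 3.

Answer: 3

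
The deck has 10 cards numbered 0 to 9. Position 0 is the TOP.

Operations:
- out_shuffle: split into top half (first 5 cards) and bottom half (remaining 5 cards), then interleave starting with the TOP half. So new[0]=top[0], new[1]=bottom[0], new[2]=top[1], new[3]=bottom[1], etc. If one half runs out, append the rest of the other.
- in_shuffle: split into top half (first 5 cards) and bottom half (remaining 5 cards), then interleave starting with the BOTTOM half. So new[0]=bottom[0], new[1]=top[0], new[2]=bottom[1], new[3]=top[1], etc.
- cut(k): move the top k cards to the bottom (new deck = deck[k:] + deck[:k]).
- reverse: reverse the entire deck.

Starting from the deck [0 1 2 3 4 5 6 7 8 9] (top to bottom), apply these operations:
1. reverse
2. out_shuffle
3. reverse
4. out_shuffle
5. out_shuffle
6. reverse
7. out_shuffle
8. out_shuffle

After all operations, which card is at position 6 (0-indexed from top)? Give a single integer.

After op 1 (reverse): [9 8 7 6 5 4 3 2 1 0]
After op 2 (out_shuffle): [9 4 8 3 7 2 6 1 5 0]
After op 3 (reverse): [0 5 1 6 2 7 3 8 4 9]
After op 4 (out_shuffle): [0 7 5 3 1 8 6 4 2 9]
After op 5 (out_shuffle): [0 8 7 6 5 4 3 2 1 9]
After op 6 (reverse): [9 1 2 3 4 5 6 7 8 0]
After op 7 (out_shuffle): [9 5 1 6 2 7 3 8 4 0]
After op 8 (out_shuffle): [9 7 5 3 1 8 6 4 2 0]
Position 6: card 6.

Answer: 6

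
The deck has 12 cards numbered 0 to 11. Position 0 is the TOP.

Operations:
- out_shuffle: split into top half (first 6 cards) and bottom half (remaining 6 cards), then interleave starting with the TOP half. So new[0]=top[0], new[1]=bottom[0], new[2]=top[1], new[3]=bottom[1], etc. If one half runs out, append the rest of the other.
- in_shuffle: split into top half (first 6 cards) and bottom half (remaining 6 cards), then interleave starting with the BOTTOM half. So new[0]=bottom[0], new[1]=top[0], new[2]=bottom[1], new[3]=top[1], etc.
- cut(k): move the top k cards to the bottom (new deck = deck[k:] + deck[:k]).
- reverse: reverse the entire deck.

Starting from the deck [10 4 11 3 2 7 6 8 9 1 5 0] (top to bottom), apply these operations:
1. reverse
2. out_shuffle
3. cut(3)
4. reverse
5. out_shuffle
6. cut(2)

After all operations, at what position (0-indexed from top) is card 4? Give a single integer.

Answer: 8

Derivation:
After op 1 (reverse): [0 5 1 9 8 6 7 2 3 11 4 10]
After op 2 (out_shuffle): [0 7 5 2 1 3 9 11 8 4 6 10]
After op 3 (cut(3)): [2 1 3 9 11 8 4 6 10 0 7 5]
After op 4 (reverse): [5 7 0 10 6 4 8 11 9 3 1 2]
After op 5 (out_shuffle): [5 8 7 11 0 9 10 3 6 1 4 2]
After op 6 (cut(2)): [7 11 0 9 10 3 6 1 4 2 5 8]
Card 4 is at position 8.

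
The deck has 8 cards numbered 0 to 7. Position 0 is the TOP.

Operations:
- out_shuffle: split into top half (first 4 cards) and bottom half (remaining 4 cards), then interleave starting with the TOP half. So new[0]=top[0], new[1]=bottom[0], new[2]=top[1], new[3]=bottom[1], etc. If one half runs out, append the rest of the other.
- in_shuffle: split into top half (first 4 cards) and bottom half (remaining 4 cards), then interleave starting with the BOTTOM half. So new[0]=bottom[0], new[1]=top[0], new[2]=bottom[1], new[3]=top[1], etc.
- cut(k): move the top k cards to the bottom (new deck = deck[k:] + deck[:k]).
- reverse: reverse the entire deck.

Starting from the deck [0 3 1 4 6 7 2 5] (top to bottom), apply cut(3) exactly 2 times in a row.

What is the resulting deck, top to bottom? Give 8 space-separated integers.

After op 1 (cut(3)): [4 6 7 2 5 0 3 1]
After op 2 (cut(3)): [2 5 0 3 1 4 6 7]

Answer: 2 5 0 3 1 4 6 7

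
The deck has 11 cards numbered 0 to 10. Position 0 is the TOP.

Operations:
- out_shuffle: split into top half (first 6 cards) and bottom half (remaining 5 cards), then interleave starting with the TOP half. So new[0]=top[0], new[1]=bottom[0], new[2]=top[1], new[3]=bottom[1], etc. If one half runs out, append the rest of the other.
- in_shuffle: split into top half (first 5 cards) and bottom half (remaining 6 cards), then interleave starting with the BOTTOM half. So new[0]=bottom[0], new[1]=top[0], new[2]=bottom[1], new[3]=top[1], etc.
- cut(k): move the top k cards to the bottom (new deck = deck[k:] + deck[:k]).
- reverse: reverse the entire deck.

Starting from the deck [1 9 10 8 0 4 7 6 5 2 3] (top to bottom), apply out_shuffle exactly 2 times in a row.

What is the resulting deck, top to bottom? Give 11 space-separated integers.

After op 1 (out_shuffle): [1 7 9 6 10 5 8 2 0 3 4]
After op 2 (out_shuffle): [1 8 7 2 9 0 6 3 10 4 5]

Answer: 1 8 7 2 9 0 6 3 10 4 5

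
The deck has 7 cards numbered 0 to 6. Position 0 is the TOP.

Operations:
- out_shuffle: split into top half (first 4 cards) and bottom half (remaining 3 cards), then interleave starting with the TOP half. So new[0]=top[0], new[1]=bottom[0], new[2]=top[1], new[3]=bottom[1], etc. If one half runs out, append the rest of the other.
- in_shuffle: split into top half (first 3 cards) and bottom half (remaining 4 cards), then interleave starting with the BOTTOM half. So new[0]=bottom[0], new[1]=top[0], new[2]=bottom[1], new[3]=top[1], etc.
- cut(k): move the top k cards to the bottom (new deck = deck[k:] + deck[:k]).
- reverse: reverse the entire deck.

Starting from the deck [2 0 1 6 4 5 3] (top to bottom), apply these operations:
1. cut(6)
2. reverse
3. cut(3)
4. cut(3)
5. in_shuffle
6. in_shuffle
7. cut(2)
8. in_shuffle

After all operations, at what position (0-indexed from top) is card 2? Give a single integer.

Answer: 2

Derivation:
After op 1 (cut(6)): [3 2 0 1 6 4 5]
After op 2 (reverse): [5 4 6 1 0 2 3]
After op 3 (cut(3)): [1 0 2 3 5 4 6]
After op 4 (cut(3)): [3 5 4 6 1 0 2]
After op 5 (in_shuffle): [6 3 1 5 0 4 2]
After op 6 (in_shuffle): [5 6 0 3 4 1 2]
After op 7 (cut(2)): [0 3 4 1 2 5 6]
After op 8 (in_shuffle): [1 0 2 3 5 4 6]
Card 2 is at position 2.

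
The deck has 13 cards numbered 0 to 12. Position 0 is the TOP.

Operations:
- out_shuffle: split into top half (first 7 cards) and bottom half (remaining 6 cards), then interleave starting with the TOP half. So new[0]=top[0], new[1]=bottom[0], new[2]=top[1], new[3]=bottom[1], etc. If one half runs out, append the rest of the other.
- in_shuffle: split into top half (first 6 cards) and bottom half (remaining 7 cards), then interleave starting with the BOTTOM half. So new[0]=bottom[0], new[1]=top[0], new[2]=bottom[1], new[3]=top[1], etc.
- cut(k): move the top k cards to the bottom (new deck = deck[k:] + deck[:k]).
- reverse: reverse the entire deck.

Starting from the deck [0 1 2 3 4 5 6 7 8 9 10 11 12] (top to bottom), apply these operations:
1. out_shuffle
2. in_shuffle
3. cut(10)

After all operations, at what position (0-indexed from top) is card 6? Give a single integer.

After op 1 (out_shuffle): [0 7 1 8 2 9 3 10 4 11 5 12 6]
After op 2 (in_shuffle): [3 0 10 7 4 1 11 8 5 2 12 9 6]
After op 3 (cut(10)): [12 9 6 3 0 10 7 4 1 11 8 5 2]
Card 6 is at position 2.

Answer: 2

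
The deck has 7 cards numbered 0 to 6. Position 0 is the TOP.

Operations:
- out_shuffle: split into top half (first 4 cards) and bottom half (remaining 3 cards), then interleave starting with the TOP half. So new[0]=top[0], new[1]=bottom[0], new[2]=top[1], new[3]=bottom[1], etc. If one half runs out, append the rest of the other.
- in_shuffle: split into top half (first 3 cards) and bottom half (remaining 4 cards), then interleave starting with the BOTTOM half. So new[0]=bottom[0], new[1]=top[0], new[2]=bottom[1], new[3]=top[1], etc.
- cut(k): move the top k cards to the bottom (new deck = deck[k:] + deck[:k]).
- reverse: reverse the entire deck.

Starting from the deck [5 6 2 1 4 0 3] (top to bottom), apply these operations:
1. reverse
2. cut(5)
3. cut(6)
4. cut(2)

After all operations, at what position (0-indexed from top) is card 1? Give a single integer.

Answer: 4

Derivation:
After op 1 (reverse): [3 0 4 1 2 6 5]
After op 2 (cut(5)): [6 5 3 0 4 1 2]
After op 3 (cut(6)): [2 6 5 3 0 4 1]
After op 4 (cut(2)): [5 3 0 4 1 2 6]
Card 1 is at position 4.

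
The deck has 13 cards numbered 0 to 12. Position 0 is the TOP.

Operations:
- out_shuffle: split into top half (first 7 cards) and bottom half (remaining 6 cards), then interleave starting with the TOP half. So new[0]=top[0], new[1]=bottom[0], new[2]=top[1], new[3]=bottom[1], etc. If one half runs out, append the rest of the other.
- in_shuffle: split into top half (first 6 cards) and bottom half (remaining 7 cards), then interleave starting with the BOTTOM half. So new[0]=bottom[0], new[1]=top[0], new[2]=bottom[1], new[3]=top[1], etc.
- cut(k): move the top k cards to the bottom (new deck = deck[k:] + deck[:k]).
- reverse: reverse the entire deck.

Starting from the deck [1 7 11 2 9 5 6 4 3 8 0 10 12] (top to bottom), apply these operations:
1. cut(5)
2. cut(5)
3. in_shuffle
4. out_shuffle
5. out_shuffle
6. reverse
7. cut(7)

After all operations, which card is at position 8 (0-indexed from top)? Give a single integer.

After op 1 (cut(5)): [5 6 4 3 8 0 10 12 1 7 11 2 9]
After op 2 (cut(5)): [0 10 12 1 7 11 2 9 5 6 4 3 8]
After op 3 (in_shuffle): [2 0 9 10 5 12 6 1 4 7 3 11 8]
After op 4 (out_shuffle): [2 1 0 4 9 7 10 3 5 11 12 8 6]
After op 5 (out_shuffle): [2 3 1 5 0 11 4 12 9 8 7 6 10]
After op 6 (reverse): [10 6 7 8 9 12 4 11 0 5 1 3 2]
After op 7 (cut(7)): [11 0 5 1 3 2 10 6 7 8 9 12 4]
Position 8: card 7.

Answer: 7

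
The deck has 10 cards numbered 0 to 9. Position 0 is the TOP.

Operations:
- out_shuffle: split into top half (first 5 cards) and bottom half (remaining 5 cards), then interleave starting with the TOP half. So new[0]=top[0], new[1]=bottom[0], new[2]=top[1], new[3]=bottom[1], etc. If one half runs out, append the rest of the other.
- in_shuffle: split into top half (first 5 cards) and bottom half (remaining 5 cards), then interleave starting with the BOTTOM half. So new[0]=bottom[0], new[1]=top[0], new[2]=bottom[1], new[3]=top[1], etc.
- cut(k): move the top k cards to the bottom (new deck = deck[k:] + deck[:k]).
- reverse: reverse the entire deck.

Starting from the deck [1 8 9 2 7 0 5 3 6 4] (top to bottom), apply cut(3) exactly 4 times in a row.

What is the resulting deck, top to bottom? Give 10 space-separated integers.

Answer: 9 2 7 0 5 3 6 4 1 8

Derivation:
After op 1 (cut(3)): [2 7 0 5 3 6 4 1 8 9]
After op 2 (cut(3)): [5 3 6 4 1 8 9 2 7 0]
After op 3 (cut(3)): [4 1 8 9 2 7 0 5 3 6]
After op 4 (cut(3)): [9 2 7 0 5 3 6 4 1 8]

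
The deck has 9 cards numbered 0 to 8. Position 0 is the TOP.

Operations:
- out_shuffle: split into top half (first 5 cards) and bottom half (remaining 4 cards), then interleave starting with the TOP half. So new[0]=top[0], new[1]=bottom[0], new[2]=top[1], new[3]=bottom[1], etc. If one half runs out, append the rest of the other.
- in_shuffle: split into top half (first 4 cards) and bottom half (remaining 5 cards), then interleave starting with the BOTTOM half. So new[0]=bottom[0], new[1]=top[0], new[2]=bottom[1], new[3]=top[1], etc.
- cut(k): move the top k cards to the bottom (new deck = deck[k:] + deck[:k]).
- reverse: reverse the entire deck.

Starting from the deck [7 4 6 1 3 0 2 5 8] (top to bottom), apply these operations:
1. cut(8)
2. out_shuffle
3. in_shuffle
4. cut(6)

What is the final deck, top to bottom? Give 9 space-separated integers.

After op 1 (cut(8)): [8 7 4 6 1 3 0 2 5]
After op 2 (out_shuffle): [8 3 7 0 4 2 6 5 1]
After op 3 (in_shuffle): [4 8 2 3 6 7 5 0 1]
After op 4 (cut(6)): [5 0 1 4 8 2 3 6 7]

Answer: 5 0 1 4 8 2 3 6 7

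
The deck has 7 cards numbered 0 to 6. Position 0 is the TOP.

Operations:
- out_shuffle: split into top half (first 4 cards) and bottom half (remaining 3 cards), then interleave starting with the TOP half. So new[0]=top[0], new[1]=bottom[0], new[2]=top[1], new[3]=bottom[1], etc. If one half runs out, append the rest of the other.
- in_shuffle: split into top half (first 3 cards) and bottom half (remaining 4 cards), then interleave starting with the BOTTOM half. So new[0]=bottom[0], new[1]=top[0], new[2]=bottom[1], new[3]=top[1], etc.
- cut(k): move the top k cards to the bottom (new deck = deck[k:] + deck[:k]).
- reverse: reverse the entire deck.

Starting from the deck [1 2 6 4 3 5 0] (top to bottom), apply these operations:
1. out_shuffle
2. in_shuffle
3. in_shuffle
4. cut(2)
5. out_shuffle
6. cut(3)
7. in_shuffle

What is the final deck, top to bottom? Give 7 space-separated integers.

Answer: 6 3 0 2 4 5 1

Derivation:
After op 1 (out_shuffle): [1 3 2 5 6 0 4]
After op 2 (in_shuffle): [5 1 6 3 0 2 4]
After op 3 (in_shuffle): [3 5 0 1 2 6 4]
After op 4 (cut(2)): [0 1 2 6 4 3 5]
After op 5 (out_shuffle): [0 4 1 3 2 5 6]
After op 6 (cut(3)): [3 2 5 6 0 4 1]
After op 7 (in_shuffle): [6 3 0 2 4 5 1]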